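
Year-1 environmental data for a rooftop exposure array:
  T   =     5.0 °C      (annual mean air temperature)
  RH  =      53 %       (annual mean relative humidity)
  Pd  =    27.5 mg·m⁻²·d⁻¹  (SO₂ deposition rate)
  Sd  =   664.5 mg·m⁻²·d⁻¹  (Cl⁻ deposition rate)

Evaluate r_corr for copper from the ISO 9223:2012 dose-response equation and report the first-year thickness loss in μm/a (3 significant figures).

copper: T≤10 °C ⇒ hinge +0.126·(5.0−10) = -0.6300
  Pd branch = 0.0053·Pd^0.26·e^(0.059·RH+f) = 0.1524 μm/a
  Sd branch = 0.01025·Sd^0.27·e^(0.036·RH+0.049·T) = 0.5103 μm/a
  sum: 0.1524 + 0.5103 → r_corr = 0.6627 μm/a

r_corr = 0.663 μm/a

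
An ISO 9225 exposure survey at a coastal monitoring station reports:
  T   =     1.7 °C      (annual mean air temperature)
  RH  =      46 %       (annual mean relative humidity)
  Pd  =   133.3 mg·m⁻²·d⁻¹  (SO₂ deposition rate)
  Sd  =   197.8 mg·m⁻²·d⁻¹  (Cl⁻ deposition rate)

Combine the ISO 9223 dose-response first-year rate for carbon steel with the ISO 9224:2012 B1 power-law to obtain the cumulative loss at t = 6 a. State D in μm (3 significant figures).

carbon steel: f(T) = +0.150·(T−10) [T≤10 °C] = -1.2450
  SO₂ term: 1.77·133.3^0.52·exp(0.02·46-1.2450) = 16.28
  Cl⁻ term: 0.102·197.8^0.62·exp(0.033·46+0.04·1.7) = 13.21
  r_corr = 16.28 + 13.21 = 29.5 μm/a
Power-law: D(6) = r_corr · 6^0.523
  D(6) = 29.5 × 6^0.523 = 29.5 × 2.553 = 75.29 μm

D(6) = 75.3 μm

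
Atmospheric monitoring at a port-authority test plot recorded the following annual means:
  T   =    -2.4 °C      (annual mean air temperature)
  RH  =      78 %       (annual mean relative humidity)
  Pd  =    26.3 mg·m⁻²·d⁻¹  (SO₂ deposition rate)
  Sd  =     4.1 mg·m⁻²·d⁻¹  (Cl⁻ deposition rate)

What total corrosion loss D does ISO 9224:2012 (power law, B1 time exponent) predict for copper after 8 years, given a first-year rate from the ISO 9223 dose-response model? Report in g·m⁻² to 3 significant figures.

D(8) = 17.2 g·m⁻²

copper: temperature factor f = +0.126·(-12.4) = -1.5624
  Pd branch = 0.0053·Pd^0.26·e^(0.059·RH+f) = 0.2591 μm/a
  Cl⁻ term: 0.01025·4.1^0.27·exp(0.036·78+0.049·-2.4) = 0.2211
  sum: 0.2591 + 0.2211 → r_corr = 0.4803 μm/a
Long-term exponent b (ISO 9224 Table 2, B1) = 0.667
  D(8) = 0.4803 × 8^0.667 = 0.4803 × 4.003 = 1.922 μm
  Mass loss = 1.922 μm × 8.96 g/cm³ = 17.22 g·m⁻²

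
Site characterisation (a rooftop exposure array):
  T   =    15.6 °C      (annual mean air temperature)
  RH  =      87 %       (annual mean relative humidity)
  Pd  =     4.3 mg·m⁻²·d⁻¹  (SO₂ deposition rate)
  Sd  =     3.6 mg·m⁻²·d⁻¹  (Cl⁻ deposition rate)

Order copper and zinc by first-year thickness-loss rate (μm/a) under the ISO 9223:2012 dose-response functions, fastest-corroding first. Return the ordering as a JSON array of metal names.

copper: T>10 °C ⇒ hinge -0.080·(15.6−10) = -0.4480
  sulphur-dioxide contribution → 0.8388 μm/a
  chloride contribution → 0.713 μm/a
  ⇒ r_corr(copper) = 1.552 μm/a
zinc: temperature factor f = -0.071·(5.6) = -0.3976
  sulphur-dioxide contribution → 0.9009 μm/a
  chloride contribution → 0.2743 μm/a
  total first-year rate 1.175 μm/a
Ordering by μm/a: copper (1.55) > zinc (1.18)

["copper", "zinc"]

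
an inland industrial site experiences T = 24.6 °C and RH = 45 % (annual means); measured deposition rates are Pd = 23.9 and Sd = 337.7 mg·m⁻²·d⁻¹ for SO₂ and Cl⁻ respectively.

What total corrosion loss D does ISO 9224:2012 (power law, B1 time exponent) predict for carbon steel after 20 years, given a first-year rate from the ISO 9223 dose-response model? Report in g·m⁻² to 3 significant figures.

carbon steel: T>10 °C ⇒ hinge -0.054·(24.6−10) = -0.7884
  Pd branch = 1.77·Pd^0.52·e^(0.02·RH+f) = 10.31 μm/a
  Sd branch = 0.102·Sd^0.62·e^(0.033·RH+0.04·T) = 44.52 μm/a
  r_corr = 10.31 + 44.52 = 54.83 μm/a
Power-law: D(20) = r_corr · 20^0.523
  D(20) = 54.83 × 20^0.523 = 54.83 × 4.791 = 262.7 μm
  Mass loss = 262.7 μm × 7.85 g/cm³ = 2062 g·m⁻²

D(20) = 2.06e+03 g·m⁻²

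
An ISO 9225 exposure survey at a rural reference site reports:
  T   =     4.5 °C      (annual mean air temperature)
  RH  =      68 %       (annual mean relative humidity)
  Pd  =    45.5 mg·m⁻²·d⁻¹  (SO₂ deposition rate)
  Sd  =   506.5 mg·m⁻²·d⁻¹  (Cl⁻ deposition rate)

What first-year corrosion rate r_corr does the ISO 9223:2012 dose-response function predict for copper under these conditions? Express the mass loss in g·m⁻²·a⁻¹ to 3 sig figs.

r_corr = 10.7 g·m⁻²·a⁻¹

copper: temperature factor f = +0.126·(-5.5) = -0.6930
  sulphur-dioxide contribution → 0.3952 μm/a
  chloride contribution → 0.7941 μm/a
  total first-year rate 1.189 μm/a
Convert to mass loss: 1.189 μm/a × 8.96 g/cm³ = 10.66 g·m⁻²·a⁻¹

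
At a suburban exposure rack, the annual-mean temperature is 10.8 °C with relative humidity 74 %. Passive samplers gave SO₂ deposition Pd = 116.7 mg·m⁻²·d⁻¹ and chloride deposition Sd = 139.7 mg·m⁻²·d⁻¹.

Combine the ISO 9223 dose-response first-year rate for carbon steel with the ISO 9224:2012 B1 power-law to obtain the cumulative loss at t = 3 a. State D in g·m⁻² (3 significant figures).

D(3) = 1.77e+03 g·m⁻²

carbon steel: f(T) = -0.054·(T−10) [T>10 °C] = -0.0432
  SO₂ term: 1.77·116.7^0.52·exp(0.02·74-0.0432) = 88.48
  Sd branch = 0.102·Sd^0.62·e^(0.033·RH+0.04·T) = 38.62 μm/a
  r_corr = 88.48 + 38.62 = 127.1 μm/a
Power-law: D(3) = r_corr · 3^0.523
  D(3) = 127.1 × 3^0.523 = 127.1 × 1.776 = 225.8 μm
  Mass loss = 225.8 μm × 7.85 g/cm³ = 1772 g·m⁻²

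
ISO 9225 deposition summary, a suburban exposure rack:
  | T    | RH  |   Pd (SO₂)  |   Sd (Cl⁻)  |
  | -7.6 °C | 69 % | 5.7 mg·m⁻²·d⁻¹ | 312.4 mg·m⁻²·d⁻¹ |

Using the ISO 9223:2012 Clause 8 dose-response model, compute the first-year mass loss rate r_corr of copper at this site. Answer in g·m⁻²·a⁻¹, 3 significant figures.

r_corr = 4.05 g·m⁻²·a⁻¹

copper: temperature factor f = +0.126·(-17.6) = -2.2176
  Pd branch = 0.0053·Pd^0.26·e^(0.059·RH+f) = 0.05318 μm/a
  Sd branch = 0.01025·Sd^0.27·e^(0.036·RH+0.049·T) = 0.3993 μm/a
  r_corr = 0.05318 + 0.3993 = 0.4525 μm/a
Convert to mass loss: 0.4525 μm/a × 8.96 g/cm³ = 4.055 g·m⁻²·a⁻¹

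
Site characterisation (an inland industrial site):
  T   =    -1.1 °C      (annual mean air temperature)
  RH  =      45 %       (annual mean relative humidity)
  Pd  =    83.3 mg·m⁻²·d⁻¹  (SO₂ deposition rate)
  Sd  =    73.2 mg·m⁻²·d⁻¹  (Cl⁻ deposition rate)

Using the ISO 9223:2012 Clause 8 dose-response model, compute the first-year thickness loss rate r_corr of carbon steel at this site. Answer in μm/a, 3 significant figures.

r_corr = 14.4 μm/a

carbon steel: f(T) = +0.150·(T−10) [T≤10 °C] = -1.6650
  sulphur-dioxide contribution → 8.212 μm/a
  chloride contribution → 6.172 μm/a
  total first-year rate 14.38 μm/a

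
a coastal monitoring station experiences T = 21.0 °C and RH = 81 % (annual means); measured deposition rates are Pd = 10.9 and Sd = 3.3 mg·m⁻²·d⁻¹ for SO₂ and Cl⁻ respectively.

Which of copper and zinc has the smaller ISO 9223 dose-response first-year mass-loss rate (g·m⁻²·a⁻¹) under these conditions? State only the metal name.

copper: temperature factor f = -0.080·(11.0) = -0.8800
  sulphur-dioxide contribution → 0.4868 μm/a
  chloride contribution → 0.7312 μm/a
  ⇒ r_corr(copper) = 1.218 μm/a
  mass loss = 1.218 μm/a × 8.96 g/cm³ = 10.91 g·m⁻²·a⁻¹
zinc: T>10 °C ⇒ hinge -0.071·(21.0−10) = -0.7810
  sulphur-dioxide contribution → 0.7015 μm/a
  chloride contribution → 0.3938 μm/a
  ⇒ r_corr(zinc) = 1.095 μm/a
  mass loss = 1.095 μm/a × 7.14 g/cm³ = 7.82 g·m⁻²·a⁻¹
Ordering by g·m⁻²·a⁻¹: copper (10.9) > zinc (7.82)

zinc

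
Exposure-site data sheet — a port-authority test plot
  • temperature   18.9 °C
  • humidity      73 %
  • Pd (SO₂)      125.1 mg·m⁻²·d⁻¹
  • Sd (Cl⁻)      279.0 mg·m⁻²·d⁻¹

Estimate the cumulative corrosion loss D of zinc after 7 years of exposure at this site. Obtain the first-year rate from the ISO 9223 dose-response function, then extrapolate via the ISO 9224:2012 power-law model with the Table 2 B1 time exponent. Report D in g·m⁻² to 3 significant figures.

D(7) = 192 g·m⁻²

zinc: temperature factor f = -0.071·(8.9) = -0.6319
  sulphur-dioxide contribution → 1.649 μm/a
  chloride contribution → 3.876 μm/a
  ⇒ r_corr(zinc) = 5.525 μm/a
Long-term exponent b (ISO 9224 Table 2, B1) = 0.813
  D(7) = 5.525 × 7^0.813 = 5.525 × 4.865 = 26.88 μm
  Mass loss = 26.88 μm × 7.14 g/cm³ = 191.9 g·m⁻²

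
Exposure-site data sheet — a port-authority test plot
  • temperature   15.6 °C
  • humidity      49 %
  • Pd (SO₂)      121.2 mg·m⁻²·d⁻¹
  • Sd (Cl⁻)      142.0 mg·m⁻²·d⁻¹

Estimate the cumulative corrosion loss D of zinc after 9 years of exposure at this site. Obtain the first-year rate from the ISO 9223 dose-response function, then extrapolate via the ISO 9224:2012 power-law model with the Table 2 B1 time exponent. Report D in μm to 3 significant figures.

D(9) = 13.9 μm

zinc: temperature factor f = -0.071·(5.6) = -0.3976
  Pd branch = 0.0129·Pd^0.44·e^(0.046·RH+f) = 0.6816 μm/a
  Cl⁻ term: 0.0175·142.0^0.57·exp(0.008·49+0.085·15.6) = 1.644
  r_corr = 0.6816 + 1.644 = 2.326 μm/a
ISO 9224: D(t) = r_corr · t^b with b = 0.813 (zinc, B1)
  D(9) = 2.326 × 9^0.813 = 2.326 × 5.968 = 13.88 μm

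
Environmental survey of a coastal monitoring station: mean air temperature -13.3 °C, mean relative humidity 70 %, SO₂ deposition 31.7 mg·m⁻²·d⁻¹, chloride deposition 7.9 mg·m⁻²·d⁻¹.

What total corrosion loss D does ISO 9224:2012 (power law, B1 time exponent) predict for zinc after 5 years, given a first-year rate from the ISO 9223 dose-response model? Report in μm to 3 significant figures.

zinc: T≤10 °C ⇒ hinge +0.038·(-13.3−10) = -0.8854
  Pd branch = 0.0129·Pd^0.44·e^(0.046·RH+f) = 0.6095 μm/a
  Sd branch = 0.0175·Sd^0.57·e^(0.008·RH+0.085·T) = 0.03213 μm/a
  r_corr = 0.6095 + 0.03213 = 0.6416 μm/a
Power-law: D(5) = r_corr · 5^0.813
  D(5) = 0.6416 × 5^0.813 = 0.6416 × 3.701 = 2.374 μm

D(5) = 2.37 μm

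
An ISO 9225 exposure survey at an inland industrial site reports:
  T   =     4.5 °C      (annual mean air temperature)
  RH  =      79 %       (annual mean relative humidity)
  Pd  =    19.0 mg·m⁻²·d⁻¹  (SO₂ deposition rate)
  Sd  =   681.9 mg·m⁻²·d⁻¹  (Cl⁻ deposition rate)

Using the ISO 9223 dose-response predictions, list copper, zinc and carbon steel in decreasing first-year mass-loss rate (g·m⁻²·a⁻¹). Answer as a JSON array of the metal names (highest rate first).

["carbon steel", "zinc", "copper"]

copper: T≤10 °C ⇒ hinge +0.126·(4.5−10) = -0.6930
  sulphur-dioxide contribution → 0.6026 μm/a
  chloride contribution → 1.279 μm/a
  ⇒ r_corr(copper) = 1.881 μm/a
  mass loss = 1.881 μm/a × 8.96 g/cm³ = 16.86 g·m⁻²·a⁻¹
zinc: T≤10 °C ⇒ hinge +0.038·(4.5−10) = -0.2090
  sulphur-dioxide contribution → 1.448 μm/a
  chloride contribution → 1.99 μm/a
  ⇒ r_corr(zinc) = 3.438 μm/a
  mass loss = 3.438 μm/a × 7.14 g/cm³ = 24.55 g·m⁻²·a⁻¹
carbon steel: temperature factor f = +0.150·(-5.5) = -0.8250
  sulphur-dioxide contribution → 17.41 μm/a
  chloride contribution → 94.6 μm/a
  total first-year rate 112 μm/a
  mass loss = 112 μm/a × 7.85 g/cm³ = 879.3 g·m⁻²·a⁻¹
Ordering by g·m⁻²·a⁻¹: carbon steel (879) > zinc (24.5) > copper (16.9)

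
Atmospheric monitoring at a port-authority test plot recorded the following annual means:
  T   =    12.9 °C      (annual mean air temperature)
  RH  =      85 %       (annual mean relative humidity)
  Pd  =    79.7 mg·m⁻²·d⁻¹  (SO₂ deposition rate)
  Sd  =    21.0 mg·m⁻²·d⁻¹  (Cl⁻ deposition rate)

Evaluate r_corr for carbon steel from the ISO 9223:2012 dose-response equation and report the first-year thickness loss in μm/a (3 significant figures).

r_corr = 99.4 μm/a

carbon steel: temperature factor f = -0.054·(2.9) = -0.1566
  sulphur-dioxide contribution → 80.73 μm/a
  chloride contribution → 18.65 μm/a
  total first-year rate 99.38 μm/a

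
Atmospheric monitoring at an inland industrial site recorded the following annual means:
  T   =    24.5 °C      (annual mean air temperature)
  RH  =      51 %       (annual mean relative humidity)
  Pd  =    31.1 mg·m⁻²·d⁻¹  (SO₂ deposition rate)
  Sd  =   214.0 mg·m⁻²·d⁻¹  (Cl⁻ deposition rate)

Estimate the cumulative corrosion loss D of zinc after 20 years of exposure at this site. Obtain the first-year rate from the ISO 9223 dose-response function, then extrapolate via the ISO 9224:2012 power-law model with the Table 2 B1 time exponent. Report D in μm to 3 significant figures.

D(20) = 53.9 μm

zinc: f(T) = -0.071·(T−10) [T>10 °C] = -1.0295
  sulphur-dioxide contribution → 0.2183 μm/a
  chloride contribution → 4.498 μm/a
  ⇒ r_corr(zinc) = 4.716 μm/a
ISO 9224: D(t) = r_corr · t^b with b = 0.813 (zinc, B1)
  D(20) = 4.716 × 20^0.813 = 4.716 × 11.42 = 53.87 μm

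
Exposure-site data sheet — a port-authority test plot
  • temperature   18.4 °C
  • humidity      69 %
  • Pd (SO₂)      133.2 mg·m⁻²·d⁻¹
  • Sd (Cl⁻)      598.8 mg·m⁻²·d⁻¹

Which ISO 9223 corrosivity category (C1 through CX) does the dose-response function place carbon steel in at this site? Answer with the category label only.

carbon steel: T>10 °C ⇒ hinge -0.054·(18.4−10) = -0.4536
  sulphur-dioxide contribution → 56.89 μm/a
  chloride contribution → 109.4 μm/a
  ⇒ r_corr(carbon steel) = 166.3 μm/a
ISO 9223 Table 2 (carbon steel): 80 < 166 ≤ 200 μm/a ⇒ C5

C5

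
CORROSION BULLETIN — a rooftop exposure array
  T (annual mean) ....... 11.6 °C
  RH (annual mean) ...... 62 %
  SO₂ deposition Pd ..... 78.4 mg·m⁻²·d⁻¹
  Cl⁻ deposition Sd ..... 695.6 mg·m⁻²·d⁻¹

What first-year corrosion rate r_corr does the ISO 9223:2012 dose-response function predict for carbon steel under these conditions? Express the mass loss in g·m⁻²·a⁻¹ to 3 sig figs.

r_corr = 995 g·m⁻²·a⁻¹

carbon steel: f(T) = -0.054·(T−10) [T>10 °C] = -0.0864
  Pd branch = 1.77·Pd^0.52·e^(0.02·RH+f) = 54.2 μm/a
  Cl⁻ term: 0.102·695.6^0.62·exp(0.033·62+0.04·11.6) = 72.6
  r_corr = 54.2 + 72.6 = 126.8 μm/a
Convert to mass loss: 126.8 μm/a × 7.85 g/cm³ = 995.4 g·m⁻²·a⁻¹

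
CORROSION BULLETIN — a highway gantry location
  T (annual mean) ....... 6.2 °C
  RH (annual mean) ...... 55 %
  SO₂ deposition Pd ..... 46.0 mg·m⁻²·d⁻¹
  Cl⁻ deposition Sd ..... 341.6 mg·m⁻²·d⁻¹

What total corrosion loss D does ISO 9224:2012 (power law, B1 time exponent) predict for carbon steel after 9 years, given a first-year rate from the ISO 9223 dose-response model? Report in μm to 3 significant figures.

D(9) = 164 μm

carbon steel: f(T) = +0.150·(T−10) [T≤10 °C] = -0.5700
  Pd branch = 1.77·Pd^0.52·e^(0.02·RH+f) = 22.02 μm/a
  Sd branch = 0.102·Sd^0.62·e^(0.033·RH+0.04·T) = 29.88 μm/a
  r_corr = 22.02 + 29.88 = 51.89 μm/a
ISO 9224: D(t) = r_corr · t^b with b = 0.523 (carbon steel, B1)
  D(9) = 51.89 × 9^0.523 = 51.89 × 3.156 = 163.8 μm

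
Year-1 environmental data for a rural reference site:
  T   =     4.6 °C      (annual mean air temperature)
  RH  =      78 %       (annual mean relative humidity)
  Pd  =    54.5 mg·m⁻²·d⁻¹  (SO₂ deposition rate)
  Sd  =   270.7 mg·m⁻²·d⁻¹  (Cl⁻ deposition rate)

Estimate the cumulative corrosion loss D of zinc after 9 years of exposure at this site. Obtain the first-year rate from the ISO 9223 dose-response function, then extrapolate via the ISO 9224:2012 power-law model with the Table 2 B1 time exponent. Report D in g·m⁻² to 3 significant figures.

zinc: T≤10 °C ⇒ hinge +0.038·(4.6−10) = -0.2052
  Pd branch = 0.0129·Pd^0.44·e^(0.046·RH+f) = 2.207 μm/a
  Sd branch = 0.0175·Sd^0.57·e^(0.008·RH+0.085·T) = 1.176 μm/a
  r_corr = 2.207 + 1.176 = 3.383 μm/a
ISO 9224: D(t) = r_corr · t^b with b = 0.813 (zinc, B1)
  D(9) = 3.383 × 9^0.813 = 3.383 × 5.968 = 20.19 μm
  Mass loss = 20.19 μm × 7.14 g/cm³ = 144.1 g·m⁻²

D(9) = 144 g·m⁻²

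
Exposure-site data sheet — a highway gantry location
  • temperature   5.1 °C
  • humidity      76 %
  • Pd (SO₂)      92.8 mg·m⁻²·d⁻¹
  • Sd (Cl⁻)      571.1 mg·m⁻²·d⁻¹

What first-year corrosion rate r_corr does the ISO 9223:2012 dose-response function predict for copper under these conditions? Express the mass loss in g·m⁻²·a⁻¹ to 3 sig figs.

copper: T≤10 °C ⇒ hinge +0.126·(5.1−10) = -0.6174
  SO₂ term: 0.0053·92.8^0.26·exp(0.059·76-0.6174) = 0.8224
  Sd branch = 0.01025·Sd^0.27·e^(0.036·RH+0.049·T) = 1.127 μm/a
  sum: 0.8224 + 1.127 → r_corr = 1.949 μm/a
Convert to mass loss: 1.949 μm/a × 8.96 g/cm³ = 17.46 g·m⁻²·a⁻¹

r_corr = 17.5 g·m⁻²·a⁻¹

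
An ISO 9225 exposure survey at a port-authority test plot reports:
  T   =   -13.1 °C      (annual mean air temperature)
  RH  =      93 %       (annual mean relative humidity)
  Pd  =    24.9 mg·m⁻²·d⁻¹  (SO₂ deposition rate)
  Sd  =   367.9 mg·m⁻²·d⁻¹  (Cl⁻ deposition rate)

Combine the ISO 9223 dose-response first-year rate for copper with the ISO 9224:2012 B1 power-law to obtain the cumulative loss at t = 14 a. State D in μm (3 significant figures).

D(14) = 5.33 μm

copper: f(T) = +0.126·(T−10) [T≤10 °C] = -2.9106
  sulphur-dioxide contribution → 0.1608 μm/a
  chloride contribution → 0.7563 μm/a
  ⇒ r_corr(copper) = 0.9171 μm/a
Power-law: D(14) = r_corr · 14^0.667
  D(14) = 0.9171 × 14^0.667 = 0.9171 × 5.814 = 5.332 μm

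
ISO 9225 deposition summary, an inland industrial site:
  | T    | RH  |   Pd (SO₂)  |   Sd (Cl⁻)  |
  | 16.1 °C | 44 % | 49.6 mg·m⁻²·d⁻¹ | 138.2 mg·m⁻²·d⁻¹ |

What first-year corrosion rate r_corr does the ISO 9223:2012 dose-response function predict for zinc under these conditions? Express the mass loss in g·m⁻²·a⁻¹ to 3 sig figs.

r_corr = 14.1 g·m⁻²·a⁻¹

zinc: f(T) = -0.071·(T−10) [T>10 °C] = -0.4331
  SO₂ term: 0.0129·49.6^0.44·exp(0.046·44-0.4331) = 0.3528
  Cl⁻ term: 0.0175·138.2^0.57·exp(0.008·44+0.085·16.1) = 1.623
  sum: 0.3528 + 1.623 → r_corr = 1.976 μm/a
Convert to mass loss: 1.976 μm/a × 7.14 g/cm³ = 14.11 g·m⁻²·a⁻¹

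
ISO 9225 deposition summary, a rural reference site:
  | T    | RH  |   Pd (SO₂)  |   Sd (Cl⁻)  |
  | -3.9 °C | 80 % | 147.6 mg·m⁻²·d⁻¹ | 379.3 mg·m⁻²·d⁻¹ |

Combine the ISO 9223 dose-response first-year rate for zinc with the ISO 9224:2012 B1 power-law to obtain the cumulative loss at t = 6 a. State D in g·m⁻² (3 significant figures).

zinc: temperature factor f = +0.038·(-13.9) = -0.5282
  Pd branch = 0.0129·Pd^0.44·e^(0.046·RH+f) = 2.715 μm/a
  Sd branch = 0.0175·Sd^0.57·e^(0.008·RH+0.085·T) = 0.7031 μm/a
  sum: 2.715 + 0.7031 → r_corr = 3.418 μm/a
ISO 9224: D(t) = r_corr · t^b with b = 0.813 (zinc, B1)
  D(6) = 3.418 × 6^0.813 = 3.418 × 4.292 = 14.67 μm
  Mass loss = 14.67 μm × 7.14 g/cm³ = 104.7 g·m⁻²

D(6) = 105 g·m⁻²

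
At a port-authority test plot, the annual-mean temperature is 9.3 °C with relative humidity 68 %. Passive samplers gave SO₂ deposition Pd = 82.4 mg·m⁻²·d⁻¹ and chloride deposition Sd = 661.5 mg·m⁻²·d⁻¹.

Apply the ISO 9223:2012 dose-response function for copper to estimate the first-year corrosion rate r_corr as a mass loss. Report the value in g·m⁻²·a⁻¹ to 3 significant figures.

r_corr = 17.2 g·m⁻²·a⁻¹

copper: f(T) = +0.126·(T−10) [T≤10 °C] = -0.0882
  sulphur-dioxide contribution → 0.8443 μm/a
  chloride contribution → 1.08 μm/a
  ⇒ r_corr(copper) = 1.924 μm/a
Convert to mass loss: 1.924 μm/a × 8.96 g/cm³ = 17.24 g·m⁻²·a⁻¹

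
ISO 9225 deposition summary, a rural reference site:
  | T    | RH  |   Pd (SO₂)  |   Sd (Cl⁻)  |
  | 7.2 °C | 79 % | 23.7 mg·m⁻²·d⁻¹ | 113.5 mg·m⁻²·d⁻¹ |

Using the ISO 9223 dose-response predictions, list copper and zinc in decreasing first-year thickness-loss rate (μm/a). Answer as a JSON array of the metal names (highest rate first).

copper: temperature factor f = +0.126·(-2.8) = -0.3528
  Pd branch = 0.0053·Pd^0.26·e^(0.059·RH+f) = 0.8969 μm/a
  Sd branch = 0.01025·Sd^0.27·e^(0.036·RH+0.049·T) = 0.8993 μm/a
  sum: 0.8969 + 0.8993 → r_corr = 1.796 μm/a
zinc: temperature factor f = +0.038·(-2.8) = -0.1064
  Pd branch = 0.0129·Pd^0.44·e^(0.046·RH+f) = 1.768 μm/a
  Cl⁻ term: 0.0175·113.5^0.57·exp(0.008·79+0.085·7.2) = 0.9008
  r_corr = 1.768 + 0.9008 = 2.669 μm/a
Ordering by μm/a: zinc (2.67) > copper (1.8)

["zinc", "copper"]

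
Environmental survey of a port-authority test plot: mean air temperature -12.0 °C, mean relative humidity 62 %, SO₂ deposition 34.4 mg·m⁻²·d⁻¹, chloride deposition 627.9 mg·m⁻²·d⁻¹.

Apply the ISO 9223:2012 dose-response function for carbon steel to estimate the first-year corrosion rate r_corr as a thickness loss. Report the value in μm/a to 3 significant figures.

r_corr = 27.9 μm/a

carbon steel: f(T) = +0.150·(T−10) [T≤10 °C] = -3.3000
  Pd branch = 1.77·Pd^0.52·e^(0.02·RH+f) = 1.42 μm/a
  Cl⁻ term: 0.102·627.9^0.62·exp(0.033·62+0.04·-12.0) = 26.51
  sum: 1.42 + 26.51 → r_corr = 27.93 μm/a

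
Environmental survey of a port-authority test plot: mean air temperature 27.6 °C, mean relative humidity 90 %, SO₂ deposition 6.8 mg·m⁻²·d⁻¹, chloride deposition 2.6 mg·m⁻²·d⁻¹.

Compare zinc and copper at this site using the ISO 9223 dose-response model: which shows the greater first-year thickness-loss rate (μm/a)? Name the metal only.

zinc: temperature factor f = -0.071·(17.6) = -1.2496
  sulphur-dioxide contribution → 0.5397 μm/a
  chloride contribution → 0.6473 μm/a
  total first-year rate 1.187 μm/a
copper: f(T) = -0.080·(T−10) [T>10 °C] = -1.4080
  sulphur-dioxide contribution → 0.4319 μm/a
  chloride contribution → 1.31 μm/a
  total first-year rate 1.742 μm/a
Ordering by μm/a: copper (1.74) > zinc (1.19)

copper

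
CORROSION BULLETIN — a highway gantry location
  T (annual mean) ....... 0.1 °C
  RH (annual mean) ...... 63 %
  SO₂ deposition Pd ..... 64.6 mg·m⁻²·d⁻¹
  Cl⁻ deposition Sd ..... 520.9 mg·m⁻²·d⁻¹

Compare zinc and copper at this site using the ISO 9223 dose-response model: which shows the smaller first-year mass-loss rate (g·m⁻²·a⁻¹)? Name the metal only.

zinc: f(T) = +0.038·(T−10) [T≤10 °C] = -0.3762
  Pd branch = 0.0129·Pd^0.44·e^(0.046·RH+f) = 1.005 μm/a
  Cl⁻ term: 0.0175·520.9^0.57·exp(0.008·63+0.085·0.1) = 1.033
  r_corr = 1.005 + 1.033 = 2.038 μm/a
  mass loss = 2.038 μm/a × 7.14 g/cm³ = 14.55 g·m⁻²·a⁻¹
copper: f(T) = +0.126·(T−10) [T≤10 °C] = -1.2474
  Pd branch = 0.0053·Pd^0.26·e^(0.059·RH+f) = 0.1851 μm/a
  Cl⁻ term: 0.01025·520.9^0.27·exp(0.036·63+0.049·0.1) = 0.5387
  r_corr = 0.1851 + 0.5387 = 0.7238 μm/a
  mass loss = 0.7238 μm/a × 8.96 g/cm³ = 6.486 g·m⁻²·a⁻¹
Ordering by g·m⁻²·a⁻¹: zinc (14.6) > copper (6.49)

copper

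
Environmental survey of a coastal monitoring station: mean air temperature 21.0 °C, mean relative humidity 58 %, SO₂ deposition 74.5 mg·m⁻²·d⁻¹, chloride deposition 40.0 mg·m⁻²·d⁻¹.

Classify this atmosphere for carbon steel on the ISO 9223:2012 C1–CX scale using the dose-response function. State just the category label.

carbon steel: T>10 °C ⇒ hinge -0.054·(21.0−10) = -0.5940
  SO₂ term: 1.77·74.5^0.52·exp(0.02·58-0.5940) = 29.33
  Cl⁻ term: 0.102·40.0^0.62·exp(0.033·58+0.04·21.0) = 15.77
  sum: 29.33 + 15.77 → r_corr = 45.1 μm/a
45.1 μm/a falls in (25, 50] for carbon steel → category C3

C3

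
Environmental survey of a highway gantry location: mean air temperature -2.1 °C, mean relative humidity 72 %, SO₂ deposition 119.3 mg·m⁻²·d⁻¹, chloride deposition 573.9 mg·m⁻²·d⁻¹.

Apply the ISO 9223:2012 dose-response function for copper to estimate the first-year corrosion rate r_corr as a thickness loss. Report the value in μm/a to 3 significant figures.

copper: temperature factor f = +0.126·(-12.1) = -1.5246
  Pd branch = 0.0053·Pd^0.26·e^(0.059·RH+f) = 0.2799 μm/a
  Sd branch = 0.01025·Sd^0.27·e^(0.036·RH+0.049·T) = 0.6865 μm/a
  sum: 0.2799 + 0.6865 → r_corr = 0.9663 μm/a

r_corr = 0.966 μm/a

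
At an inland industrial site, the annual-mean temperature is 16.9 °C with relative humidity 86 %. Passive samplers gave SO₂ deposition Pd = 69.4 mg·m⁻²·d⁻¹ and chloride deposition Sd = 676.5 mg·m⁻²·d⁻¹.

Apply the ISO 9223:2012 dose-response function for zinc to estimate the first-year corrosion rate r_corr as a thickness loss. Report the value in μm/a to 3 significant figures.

zinc: temperature factor f = -0.071·(6.9) = -0.4899
  Pd branch = 0.0129·Pd^0.44·e^(0.046·RH+f) = 2.667 μm/a
  Sd branch = 0.0175·Sd^0.57·e^(0.008·RH+0.085·T) = 6.011 μm/a
  r_corr = 2.667 + 6.011 = 8.678 μm/a

r_corr = 8.68 μm/a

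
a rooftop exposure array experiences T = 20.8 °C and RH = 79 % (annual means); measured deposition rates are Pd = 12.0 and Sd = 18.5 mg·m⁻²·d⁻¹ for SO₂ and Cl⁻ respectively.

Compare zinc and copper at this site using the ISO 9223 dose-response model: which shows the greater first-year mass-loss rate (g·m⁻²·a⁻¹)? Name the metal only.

zinc: temperature factor f = -0.071·(10.8) = -0.7668
  sulphur-dioxide contribution → 0.6771 μm/a
  chloride contribution → 1.018 μm/a
  total first-year rate 1.695 μm/a
  mass loss = 1.695 μm/a × 7.14 g/cm³ = 12.1 g·m⁻²·a⁻¹
copper: f(T) = -0.080·(T−10) [T>10 °C] = -0.8640
  sulphur-dioxide contribution → 0.4507 μm/a
  chloride contribution → 1.073 μm/a
  ⇒ r_corr(copper) = 1.524 μm/a
  mass loss = 1.524 μm/a × 8.96 g/cm³ = 13.65 g·m⁻²·a⁻¹
Ordering by g·m⁻²·a⁻¹: copper (13.7) > zinc (12.1)

copper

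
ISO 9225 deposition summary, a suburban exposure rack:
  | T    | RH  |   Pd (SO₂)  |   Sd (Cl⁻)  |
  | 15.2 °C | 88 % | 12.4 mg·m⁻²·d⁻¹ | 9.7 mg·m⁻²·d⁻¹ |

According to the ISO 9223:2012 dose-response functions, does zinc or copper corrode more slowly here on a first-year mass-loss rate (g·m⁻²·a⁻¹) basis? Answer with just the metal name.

zinc: temperature factor f = -0.071·(5.2) = -0.3692
  SO₂ term: 0.0129·12.4^0.44·exp(0.046·88-0.3692) = 1.547
  Sd branch = 0.0175·Sd^0.57·e^(0.008·RH+0.085·T) = 0.4703 μm/a
  sum: 1.547 + 0.4703 → r_corr = 2.017 μm/a
  mass loss = 2.017 μm/a × 7.14 g/cm³ = 14.4 g·m⁻²·a⁻¹
copper: T>10 °C ⇒ hinge -0.080·(15.2−10) = -0.4160
  SO₂ term: 0.0053·12.4^0.26·exp(0.059·88-0.4160) = 1.21
  Sd branch = 0.01025·Sd^0.27·e^(0.036·RH+0.049·T) = 0.9472 μm/a
  sum: 1.21 + 0.9472 → r_corr = 2.157 μm/a
  mass loss = 2.157 μm/a × 8.96 g/cm³ = 19.33 g·m⁻²·a⁻¹
Ordering by g·m⁻²·a⁻¹: copper (19.3) > zinc (14.4)

zinc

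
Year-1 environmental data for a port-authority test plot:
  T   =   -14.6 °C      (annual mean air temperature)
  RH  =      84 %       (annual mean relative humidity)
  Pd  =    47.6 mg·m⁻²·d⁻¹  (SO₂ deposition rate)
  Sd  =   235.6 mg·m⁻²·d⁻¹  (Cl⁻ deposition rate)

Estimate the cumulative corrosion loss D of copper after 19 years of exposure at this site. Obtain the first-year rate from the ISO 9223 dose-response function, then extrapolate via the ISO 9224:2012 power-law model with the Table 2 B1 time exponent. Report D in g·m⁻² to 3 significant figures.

D(19) = 34.7 g·m⁻²

copper: temperature factor f = +0.126·(-24.6) = -3.0996
  sulphur-dioxide contribution → 0.09261 μm/a
  chloride contribution → 0.4506 μm/a
  total first-year rate 0.5432 μm/a
Power-law: D(19) = r_corr · 19^0.667
  D(19) = 0.5432 × 19^0.667 = 0.5432 × 7.127 = 3.872 μm
  Mass loss = 3.872 μm × 8.96 g/cm³ = 34.69 g·m⁻²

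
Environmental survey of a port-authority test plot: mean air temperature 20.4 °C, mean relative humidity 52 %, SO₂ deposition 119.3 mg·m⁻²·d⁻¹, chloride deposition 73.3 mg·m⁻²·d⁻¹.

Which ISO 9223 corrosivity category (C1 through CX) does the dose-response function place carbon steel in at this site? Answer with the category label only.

C4

carbon steel: f(T) = -0.054·(T−10) [T>10 °C] = -0.5616
  SO₂ term: 1.77·119.3^0.52·exp(0.02·52-0.5616) = 34.32
  Cl⁻ term: 0.102·73.3^0.62·exp(0.033·52+0.04·20.4) = 18.39
  sum: 34.32 + 18.39 → r_corr = 52.71 μm/a
ISO 9223 Table 2 (carbon steel): 50 < 52.7 ≤ 80 μm/a ⇒ C4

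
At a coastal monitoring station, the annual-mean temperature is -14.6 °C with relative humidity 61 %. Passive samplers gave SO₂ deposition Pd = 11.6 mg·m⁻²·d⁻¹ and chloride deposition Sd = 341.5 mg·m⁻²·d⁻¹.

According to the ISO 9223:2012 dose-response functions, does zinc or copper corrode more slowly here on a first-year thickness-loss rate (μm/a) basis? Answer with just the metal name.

zinc: temperature factor f = +0.038·(-24.6) = -0.9348
  SO₂ term: 0.0129·11.6^0.44·exp(0.046·61-0.9348) = 0.2464
  Cl⁻ term: 0.0175·341.5^0.57·exp(0.008·61+0.085·-14.6) = 0.2291
  sum: 0.2464 + 0.2291 → r_corr = 0.4755 μm/a
copper: f(T) = +0.126·(T−10) [T≤10 °C] = -3.0996
  Pd branch = 0.0053·Pd^0.26·e^(0.059·RH+f) = 0.01652 μm/a
  Cl⁻ term: 0.01025·341.5^0.27·exp(0.036·61+0.049·-14.6) = 0.2176
  sum: 0.01652 + 0.2176 → r_corr = 0.2342 μm/a
Ordering by μm/a: zinc (0.475) > copper (0.234)

copper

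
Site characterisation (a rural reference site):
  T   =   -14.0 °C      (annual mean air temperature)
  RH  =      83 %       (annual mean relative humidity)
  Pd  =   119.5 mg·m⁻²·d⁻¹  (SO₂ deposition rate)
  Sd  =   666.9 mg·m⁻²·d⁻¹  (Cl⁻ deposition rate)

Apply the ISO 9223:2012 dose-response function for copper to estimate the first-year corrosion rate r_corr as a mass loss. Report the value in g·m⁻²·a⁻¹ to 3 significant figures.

copper: temperature factor f = +0.126·(-24.0) = -3.0240
  sulphur-dioxide contribution → 0.1196 μm/a
  chloride contribution → 0.5929 μm/a
  total first-year rate 0.7125 μm/a
Convert to mass loss: 0.7125 μm/a × 8.96 g/cm³ = 6.384 g·m⁻²·a⁻¹

r_corr = 6.38 g·m⁻²·a⁻¹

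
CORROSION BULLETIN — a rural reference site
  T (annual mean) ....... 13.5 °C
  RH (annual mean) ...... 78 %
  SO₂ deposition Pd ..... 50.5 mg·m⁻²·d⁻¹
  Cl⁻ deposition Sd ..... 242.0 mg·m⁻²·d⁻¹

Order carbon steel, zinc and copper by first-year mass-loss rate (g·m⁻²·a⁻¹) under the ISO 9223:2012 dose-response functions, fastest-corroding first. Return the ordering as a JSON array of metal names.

["carbon steel", "zinc", "copper"]

carbon steel: temperature factor f = -0.054·(3.5) = -0.1890
  sulphur-dioxide contribution → 53.59 μm/a
  chloride contribution → 69.02 μm/a
  ⇒ r_corr(carbon steel) = 122.6 μm/a
  mass loss = 122.6 μm/a × 7.85 g/cm³ = 962.5 g·m⁻²·a⁻¹
zinc: f(T) = -0.071·(T−10) [T>10 °C] = -0.2485
  sulphur-dioxide contribution → 2.043 μm/a
  chloride contribution → 2.351 μm/a
  ⇒ r_corr(zinc) = 4.394 μm/a
  mass loss = 4.394 μm/a × 7.14 g/cm³ = 31.37 g·m⁻²·a⁻¹
copper: T>10 °C ⇒ hinge -0.080·(13.5−10) = -0.2800
  sulphur-dioxide contribution → 1.107 μm/a
  chloride contribution → 1.449 μm/a
  ⇒ r_corr(copper) = 2.556 μm/a
  mass loss = 2.556 μm/a × 8.96 g/cm³ = 22.9 g·m⁻²·a⁻¹
Ordering by g·m⁻²·a⁻¹: carbon steel (962) > zinc (31.4) > copper (22.9)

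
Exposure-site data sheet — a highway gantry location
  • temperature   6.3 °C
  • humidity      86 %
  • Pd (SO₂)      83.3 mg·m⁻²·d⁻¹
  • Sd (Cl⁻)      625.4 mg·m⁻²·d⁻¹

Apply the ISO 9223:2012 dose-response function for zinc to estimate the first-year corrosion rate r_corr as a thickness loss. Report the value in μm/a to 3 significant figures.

zinc: temperature factor f = +0.038·(-3.7) = -0.1406
  sulphur-dioxide contribution → 4.099 μm/a
  chloride contribution → 2.335 μm/a
  total first-year rate 6.434 μm/a

r_corr = 6.43 μm/a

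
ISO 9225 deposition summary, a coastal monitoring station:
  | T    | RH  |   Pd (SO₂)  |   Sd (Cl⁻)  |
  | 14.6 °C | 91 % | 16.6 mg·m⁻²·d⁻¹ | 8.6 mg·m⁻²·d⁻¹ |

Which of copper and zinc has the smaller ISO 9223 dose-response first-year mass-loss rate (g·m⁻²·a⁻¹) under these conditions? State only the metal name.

zinc

copper: f(T) = -0.080·(T−10) [T>10 °C] = -0.3680
  Pd branch = 0.0053·Pd^0.26·e^(0.059·RH+f) = 1.635 μm/a
  Cl⁻ term: 0.01025·8.6^0.27·exp(0.036·91+0.049·14.6) = 0.9919
  sum: 1.635 + 0.9919 → r_corr = 2.627 μm/a
  mass loss = 2.627 μm/a × 8.96 g/cm³ = 23.53 g·m⁻²·a⁻¹
zinc: T>10 °C ⇒ hinge -0.071·(14.6−10) = -0.3266
  SO₂ term: 0.0129·16.6^0.44·exp(0.046·91-0.3266) = 2.106
  Cl⁻ term: 0.0175·8.6^0.57·exp(0.008·91+0.085·14.6) = 0.4274
  r_corr = 2.106 + 0.4274 = 2.534 μm/a
  mass loss = 2.534 μm/a × 7.14 g/cm³ = 18.09 g·m⁻²·a⁻¹
Ordering by g·m⁻²·a⁻¹: copper (23.5) > zinc (18.1)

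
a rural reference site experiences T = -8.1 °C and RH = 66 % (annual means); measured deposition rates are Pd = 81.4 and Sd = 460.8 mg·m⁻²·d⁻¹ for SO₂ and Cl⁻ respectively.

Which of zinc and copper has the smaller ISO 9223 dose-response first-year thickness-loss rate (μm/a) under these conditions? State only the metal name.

zinc: f(T) = +0.038·(T−10) [T≤10 °C] = -0.6878
  SO₂ term: 0.0129·81.4^0.44·exp(0.046·66-0.6878) = 0.9356
  Sd branch = 0.0175·Sd^0.57·e^(0.008·RH+0.085·T) = 0.4915 μm/a
  sum: 0.9356 + 0.4915 → r_corr = 1.427 μm/a
copper: f(T) = +0.126·(T−10) [T≤10 °C] = -2.2806
  SO₂ term: 0.0053·81.4^0.26·exp(0.059·66-2.2806) = 0.08351
  Sd branch = 0.01025·Sd^0.27·e^(0.036·RH+0.049·T) = 0.3885 μm/a
  r_corr = 0.08351 + 0.3885 = 0.472 μm/a
Ordering by μm/a: zinc (1.43) > copper (0.472)

copper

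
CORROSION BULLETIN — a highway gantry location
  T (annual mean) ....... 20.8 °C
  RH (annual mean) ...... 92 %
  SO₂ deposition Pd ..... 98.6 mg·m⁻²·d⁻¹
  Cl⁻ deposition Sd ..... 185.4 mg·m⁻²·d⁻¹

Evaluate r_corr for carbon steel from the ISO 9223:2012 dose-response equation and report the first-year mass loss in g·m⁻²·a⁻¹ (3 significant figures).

r_corr = 1.51e+03 g·m⁻²·a⁻¹

carbon steel: T>10 °C ⇒ hinge -0.054·(20.8−10) = -0.5832
  sulphur-dioxide contribution → 67.7 μm/a
  chloride contribution → 124.4 μm/a
  ⇒ r_corr(carbon steel) = 192.1 μm/a
Convert to mass loss: 192.1 μm/a × 7.85 g/cm³ = 1508 g·m⁻²·a⁻¹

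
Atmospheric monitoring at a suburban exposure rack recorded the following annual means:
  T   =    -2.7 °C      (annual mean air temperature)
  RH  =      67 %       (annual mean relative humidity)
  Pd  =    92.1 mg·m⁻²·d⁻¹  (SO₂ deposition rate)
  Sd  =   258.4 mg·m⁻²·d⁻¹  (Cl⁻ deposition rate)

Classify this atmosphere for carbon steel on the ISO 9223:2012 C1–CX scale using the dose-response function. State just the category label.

carbon steel: f(T) = +0.150·(T−10) [T≤10 °C] = -1.9050
  Pd branch = 1.77·Pd^0.52·e^(0.02·RH+f) = 10.57 μm/a
  Cl⁻ term: 0.102·258.4^0.62·exp(0.033·67+0.04·-2.7) = 26.15
  r_corr = 10.57 + 26.15 = 36.72 μm/a
ISO 9223 Table 2 (carbon steel): 25 < 36.7 ≤ 50 μm/a ⇒ C3

C3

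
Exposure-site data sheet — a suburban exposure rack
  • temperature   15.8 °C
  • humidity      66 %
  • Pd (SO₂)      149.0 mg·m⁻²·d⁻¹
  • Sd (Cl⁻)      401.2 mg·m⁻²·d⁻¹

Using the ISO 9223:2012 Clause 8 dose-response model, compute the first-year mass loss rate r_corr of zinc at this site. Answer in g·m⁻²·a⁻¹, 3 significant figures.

r_corr = 36.2 g·m⁻²·a⁻¹

zinc: T>10 °C ⇒ hinge -0.071·(15.8−10) = -0.4118
  SO₂ term: 0.0129·149.0^0.44·exp(0.046·66-0.4118) = 1.609
  Sd branch = 0.0175·Sd^0.57·e^(0.008·RH+0.085·T) = 3.464 μm/a
  sum: 1.609 + 3.464 → r_corr = 5.072 μm/a
Convert to mass loss: 5.072 μm/a × 7.14 g/cm³ = 36.22 g·m⁻²·a⁻¹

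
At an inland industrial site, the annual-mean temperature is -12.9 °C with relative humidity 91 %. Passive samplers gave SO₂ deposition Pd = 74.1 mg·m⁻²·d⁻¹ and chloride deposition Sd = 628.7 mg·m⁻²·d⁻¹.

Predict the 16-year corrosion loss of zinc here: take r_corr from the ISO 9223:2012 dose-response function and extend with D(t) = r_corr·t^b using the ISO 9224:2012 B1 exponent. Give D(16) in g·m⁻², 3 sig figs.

D(16) = 193 g·m⁻²

zinc: f(T) = +0.038·(T−10) [T≤10 °C] = -0.8702
  Pd branch = 0.0129·Pd^0.44·e^(0.046·RH+f) = 2.362 μm/a
  Sd branch = 0.0175·Sd^0.57·e^(0.008·RH+0.085·T) = 0.4766 μm/a
  sum: 2.362 + 0.4766 → r_corr = 2.839 μm/a
ISO 9224: D(t) = r_corr · t^b with b = 0.813 (zinc, B1)
  D(16) = 2.839 × 16^0.813 = 2.839 × 9.527 = 27.05 μm
  Mass loss = 27.05 μm × 7.14 g/cm³ = 193.1 g·m⁻²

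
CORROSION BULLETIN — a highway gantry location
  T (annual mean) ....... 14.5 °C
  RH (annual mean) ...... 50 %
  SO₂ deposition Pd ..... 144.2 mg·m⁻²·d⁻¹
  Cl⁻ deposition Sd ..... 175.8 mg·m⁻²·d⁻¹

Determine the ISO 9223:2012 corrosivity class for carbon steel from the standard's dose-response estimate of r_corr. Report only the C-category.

carbon steel: f(T) = -0.054·(T−10) [T>10 °C] = -0.2430
  sulphur-dioxide contribution → 50.05 μm/a
  chloride contribution → 23.39 μm/a
  total first-year rate 73.44 μm/a
73.4 μm/a falls in (50, 80] for carbon steel → category C4

C4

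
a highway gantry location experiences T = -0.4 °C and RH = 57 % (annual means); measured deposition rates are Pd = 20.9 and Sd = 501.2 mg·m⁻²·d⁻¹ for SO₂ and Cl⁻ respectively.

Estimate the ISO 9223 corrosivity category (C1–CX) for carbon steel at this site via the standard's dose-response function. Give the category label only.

C3

carbon steel: f(T) = +0.150·(T−10) [T≤10 °C] = -1.5600
  Pd branch = 1.77·Pd^0.52·e^(0.02·RH+f) = 5.65 μm/a
  Cl⁻ term: 0.102·501.2^0.62·exp(0.033·57+0.04·-0.4) = 31.09
  r_corr = 5.65 + 31.09 = 36.74 μm/a
ISO 9223 Table 2 (carbon steel): 25 < 36.7 ≤ 50 μm/a ⇒ C3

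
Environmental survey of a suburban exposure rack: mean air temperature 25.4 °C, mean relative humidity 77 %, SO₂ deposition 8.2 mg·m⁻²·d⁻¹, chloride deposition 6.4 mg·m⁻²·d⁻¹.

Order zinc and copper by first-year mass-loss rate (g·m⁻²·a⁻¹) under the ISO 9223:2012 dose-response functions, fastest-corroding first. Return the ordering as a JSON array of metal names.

zinc: T>10 °C ⇒ hinge -0.071·(25.4−10) = -1.0934
  sulphur-dioxide contribution → 0.3768 μm/a
  chloride contribution → 0.8086 μm/a
  total first-year rate 1.185 μm/a
  mass loss = 1.185 μm/a × 7.14 g/cm³ = 8.463 g·m⁻²·a⁻¹
copper: f(T) = -0.080·(T−10) [T>10 °C] = -1.2320
  sulphur-dioxide contribution → 0.2511 μm/a
  chloride contribution → 0.9392 μm/a
  ⇒ r_corr(copper) = 1.19 μm/a
  mass loss = 1.19 μm/a × 8.96 g/cm³ = 10.67 g·m⁻²·a⁻¹
Ordering by g·m⁻²·a⁻¹: copper (10.7) > zinc (8.46)

["copper", "zinc"]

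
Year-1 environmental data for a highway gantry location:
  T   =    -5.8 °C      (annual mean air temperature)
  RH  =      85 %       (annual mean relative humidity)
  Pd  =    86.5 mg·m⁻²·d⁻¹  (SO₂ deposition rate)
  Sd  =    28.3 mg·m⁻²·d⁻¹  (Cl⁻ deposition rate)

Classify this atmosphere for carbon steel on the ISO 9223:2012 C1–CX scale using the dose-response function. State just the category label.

carbon steel: f(T) = +0.150·(T−10) [T≤10 °C] = -2.3700
  Pd branch = 1.77·Pd^0.52·e^(0.02·RH+f) = 9.21 μm/a
  Cl⁻ term: 0.102·28.3^0.62·exp(0.033·85+0.04·-5.8) = 10.62
  sum: 9.21 + 10.62 → r_corr = 19.83 μm/a
Category bounds: 1.3…25 μm/a bracket r_corr ⇒ C2

C2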